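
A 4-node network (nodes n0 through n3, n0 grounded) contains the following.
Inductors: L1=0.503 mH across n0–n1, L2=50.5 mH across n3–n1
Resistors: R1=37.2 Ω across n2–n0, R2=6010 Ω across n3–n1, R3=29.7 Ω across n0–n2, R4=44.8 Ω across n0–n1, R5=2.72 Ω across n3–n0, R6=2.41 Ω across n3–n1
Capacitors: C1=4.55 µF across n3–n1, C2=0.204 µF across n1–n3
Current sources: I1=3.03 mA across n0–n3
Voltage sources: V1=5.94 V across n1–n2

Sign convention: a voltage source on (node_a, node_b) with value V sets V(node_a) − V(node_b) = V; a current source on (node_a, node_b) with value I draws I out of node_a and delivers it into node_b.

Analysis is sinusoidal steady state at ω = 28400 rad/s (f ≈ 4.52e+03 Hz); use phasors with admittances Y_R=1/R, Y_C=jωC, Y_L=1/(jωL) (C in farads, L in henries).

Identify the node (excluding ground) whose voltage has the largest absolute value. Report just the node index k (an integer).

Apply KCL at each of the 3 non-ground nodes and solve the resulting linear system.
Node n1: branches {L1, R2, C1, C2, L2, R4, R6, V1} → V_1 = 1.251+0.1832j
Node n2: branches {R1, R3, V1} → V_2 = -4.689+0.1832j
Node n3: branches {R2, C1, I1, C2, L2, R5, R6} → V_3 = 0.6697+0.1969j
Source currents: i(V1)=-0.2839+0.01109j

2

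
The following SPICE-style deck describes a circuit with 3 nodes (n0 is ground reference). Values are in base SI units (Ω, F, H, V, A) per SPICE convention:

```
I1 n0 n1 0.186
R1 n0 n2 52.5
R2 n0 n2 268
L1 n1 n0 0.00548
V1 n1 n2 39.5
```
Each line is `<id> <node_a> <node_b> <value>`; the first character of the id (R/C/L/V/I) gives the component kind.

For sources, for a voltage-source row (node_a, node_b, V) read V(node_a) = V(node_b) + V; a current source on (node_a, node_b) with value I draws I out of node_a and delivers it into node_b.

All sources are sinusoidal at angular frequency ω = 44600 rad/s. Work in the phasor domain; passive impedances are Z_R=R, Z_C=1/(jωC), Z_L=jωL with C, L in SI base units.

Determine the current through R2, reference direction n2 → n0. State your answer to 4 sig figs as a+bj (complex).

0.02491+0.03095j A

MNA unknowns: 2 node voltages V₁..V_2 plus 1 source current (V1)
I1: z[0]−=0.186, z[1]+=0.186
R1: Y=0.01905+0.000j on G[0,2]
R2: Y=0.003731+0.000j on G[0,2]
L1: Y=0.000-0.004092j on G[1,0]
V1: row V1−V2=39.5, i_V1 at 1,2
solve → V1=46.18+8.294j, V2=6.676+8.294j
aux → i_V1=0.1521+0.1889j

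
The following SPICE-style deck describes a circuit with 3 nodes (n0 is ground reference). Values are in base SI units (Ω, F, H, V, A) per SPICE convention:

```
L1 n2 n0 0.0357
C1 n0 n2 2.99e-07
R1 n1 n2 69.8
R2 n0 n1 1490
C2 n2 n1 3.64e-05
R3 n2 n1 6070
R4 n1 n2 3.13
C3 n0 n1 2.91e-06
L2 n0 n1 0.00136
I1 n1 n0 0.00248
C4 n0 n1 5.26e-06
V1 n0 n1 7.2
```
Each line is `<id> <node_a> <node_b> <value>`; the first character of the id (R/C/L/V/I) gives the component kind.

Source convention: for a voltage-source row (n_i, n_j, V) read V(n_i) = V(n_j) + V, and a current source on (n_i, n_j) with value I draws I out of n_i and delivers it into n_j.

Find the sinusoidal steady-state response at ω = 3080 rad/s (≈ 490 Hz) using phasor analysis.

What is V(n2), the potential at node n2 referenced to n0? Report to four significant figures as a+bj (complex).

Apply KCL at each of the 2 non-ground nodes and solve the resulting linear system.
Node n1: branches {R1, R2, C2, R3, R4, C3, L2, I1, C4, V1} → V_1 = -7.200+0.000j
Node n2: branches {L1, C1, R1, C2, R3, R4} → V_2 = -7.250-0.1606j
Source currents: i(V1)=-0.003665+1.597j

-7.250-0.1606j V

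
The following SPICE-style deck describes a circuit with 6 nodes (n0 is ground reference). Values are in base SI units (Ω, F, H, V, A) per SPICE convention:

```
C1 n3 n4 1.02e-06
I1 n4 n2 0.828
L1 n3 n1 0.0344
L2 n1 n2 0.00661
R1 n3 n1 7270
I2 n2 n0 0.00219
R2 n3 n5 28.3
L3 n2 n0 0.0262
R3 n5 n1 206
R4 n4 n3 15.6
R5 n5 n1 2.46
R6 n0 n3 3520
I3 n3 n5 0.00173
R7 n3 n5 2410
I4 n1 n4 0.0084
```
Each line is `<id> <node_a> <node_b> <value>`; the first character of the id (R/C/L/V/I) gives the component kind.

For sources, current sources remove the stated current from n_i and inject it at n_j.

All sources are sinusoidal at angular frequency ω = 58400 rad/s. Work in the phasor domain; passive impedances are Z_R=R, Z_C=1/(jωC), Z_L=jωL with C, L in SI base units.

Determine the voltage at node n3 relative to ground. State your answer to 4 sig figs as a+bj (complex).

MNA unknowns: 5 node voltages V₁..V_5
C1: Y=0.000+0.05957j on G[3,4]
I1: z[4]−=0.828, z[2]+=0.828
L1: Y=0.000-0.0004978j on G[3,1]
L2: Y=0.000-0.002591j on G[1,2]
R1: Y=0.0001376+0.000j on G[3,1]
I2: z[2]−=0.00219, z[0]+=0.00219
R2: Y=0.03534+0.000j on G[3,5]
L3: Y=0.000-0.0006536j on G[2,0]
R3: Y=0.004854+0.000j on G[5,1]
R4: Y=0.06410+0.000j on G[4,3]
R5: Y=0.4065+0.000j on G[5,1]
R6: Y=0.0002841+0.000j on G[0,3]
I3: z[3]−=0.00173, z[5]+=0.00173
R7: Y=0.0004149+0.000j on G[3,5]
I4: z[1]−=0.0084, z[4]+=0.0084
solve → V1=-129.5-239.6j, V2=-103.4+63.20j, V3=-153.1-237.9j, V4=-160.0-231.6j, V5=-131.4-239.5j

-153.1-237.9j V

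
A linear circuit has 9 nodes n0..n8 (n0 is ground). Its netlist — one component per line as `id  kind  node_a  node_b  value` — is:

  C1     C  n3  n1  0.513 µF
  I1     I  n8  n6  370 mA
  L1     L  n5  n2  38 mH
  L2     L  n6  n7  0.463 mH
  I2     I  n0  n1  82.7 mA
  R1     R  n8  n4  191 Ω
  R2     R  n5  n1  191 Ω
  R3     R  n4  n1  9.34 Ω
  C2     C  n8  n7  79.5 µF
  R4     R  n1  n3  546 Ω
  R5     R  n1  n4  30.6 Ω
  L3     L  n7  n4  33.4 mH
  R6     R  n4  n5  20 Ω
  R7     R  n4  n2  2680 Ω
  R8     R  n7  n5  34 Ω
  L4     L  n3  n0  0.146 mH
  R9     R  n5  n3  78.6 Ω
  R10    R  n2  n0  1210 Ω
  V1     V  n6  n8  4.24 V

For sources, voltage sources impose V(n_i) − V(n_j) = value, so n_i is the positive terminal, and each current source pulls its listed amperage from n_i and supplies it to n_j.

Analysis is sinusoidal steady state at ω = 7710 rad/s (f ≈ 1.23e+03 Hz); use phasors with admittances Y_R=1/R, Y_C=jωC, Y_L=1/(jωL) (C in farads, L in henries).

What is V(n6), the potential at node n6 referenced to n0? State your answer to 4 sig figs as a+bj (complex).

12.16-1.662j V

MNA unknowns: 8 node voltages V₁..V_8 plus 1 source current (V1)
C1: Y=0.000+0.003955j on G[3,1]
I1: z[8]−=0.37, z[6]+=0.37
L1: Y=0.000-0.003413j on G[5,2]
L2: Y=0.000-0.2801j on G[6,7]
I2: z[0]−=0.0827, z[1]+=0.0827
R1: Y=0.005236+0.000j on G[8,4]
R2: Y=0.005236+0.000j on G[5,1]
R3: Y=0.1071+0.000j on G[4,1]
C2: Y=0.000+0.6129j on G[8,7]
R4: Y=0.001832+0.000j on G[1,3]
R5: Y=0.03268+0.000j on G[1,4]
L3: Y=0.000-0.003883j on G[7,4]
R6: Y=0.05000+0.000j on G[4,5]
R7: Y=0.0003731+0.000j on G[4,2]
R8: Y=0.02941+0.000j on G[7,5]
L4: Y=0.000-0.8884j on G[3,0]
R9: Y=0.01272+0.000j on G[5,3]
R10: Y=0.0008264+0.000j on G[2,0]
V1: row V6−V8=4.24, i_V1 at 6,8
solve → V1=6.377-1.867j, V2=4.102-2.253j, V3=-0.002096+0.08928j, V4=5.987-1.727j, V5=4.705-1.466j, V6=12.16-1.662j, V7=4.356-1.693j, V8=7.924-1.662j
aux → i_V1=0.3615+2.187j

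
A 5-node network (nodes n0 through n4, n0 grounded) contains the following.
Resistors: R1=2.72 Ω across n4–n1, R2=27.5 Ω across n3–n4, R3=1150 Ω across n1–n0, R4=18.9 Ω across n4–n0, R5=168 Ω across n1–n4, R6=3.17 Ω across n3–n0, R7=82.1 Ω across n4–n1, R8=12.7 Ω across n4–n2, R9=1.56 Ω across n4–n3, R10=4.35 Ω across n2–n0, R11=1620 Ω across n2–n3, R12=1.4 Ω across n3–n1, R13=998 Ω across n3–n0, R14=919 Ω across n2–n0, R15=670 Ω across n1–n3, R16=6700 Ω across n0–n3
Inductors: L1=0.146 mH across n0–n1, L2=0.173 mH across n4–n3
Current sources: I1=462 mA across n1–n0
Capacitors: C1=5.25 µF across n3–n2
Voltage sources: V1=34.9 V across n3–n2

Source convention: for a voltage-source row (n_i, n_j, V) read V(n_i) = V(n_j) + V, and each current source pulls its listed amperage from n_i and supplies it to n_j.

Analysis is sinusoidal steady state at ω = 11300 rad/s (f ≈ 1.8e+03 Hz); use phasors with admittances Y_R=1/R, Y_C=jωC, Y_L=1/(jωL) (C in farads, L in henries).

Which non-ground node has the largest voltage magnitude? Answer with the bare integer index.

Element admittances at ω=11300 rad/s:
  Y(R1) = 0.3676+0.000j S between n4,n1
  Y(R2) = 0.03636+0.000j S between n3,n4
  Y(R3) = 0.0008696+0.000j S between n1,n0
  Y(R4) = 0.05291+0.000j S between n4,n0
  Y(R5) = 0.005952+0.000j S between n1,n4
  Y(R6) = 0.3155+0.000j S between n3,n0
  Y(R7) = 0.01218+0.000j S between n4,n1
  Y(L1) = 0.000-0.6061j S between n0,n1
  Y(R8) = 0.07874+0.000j S between n4,n2
  I1: injects 0.462 A into n0 (from n1)
  Y(R9) = 0.6410+0.000j S between n4,n3
  Y(R10) = 0.2299+0.000j S between n2,n0
  Y(R11) = 0.0006173+0.000j S between n2,n3
  Y(R12) = 0.7143+0.000j S between n3,n1
  Y(R13) = 0.001002+0.000j S between n3,n0
  Y(R14) = 0.001088+0.000j S between n2,n0
  Y(L2) = 0.000-0.5115j S between n4,n3
  Y(R15) = 0.001493+0.000j S between n1,n3
  Y(R16) = 0.0001493+0.000j S between n0,n3
  Y(C1) = 0.000+0.05932j S between n3,n2
  V1: constraint V(n3)−V(n2) = 34.9
Assemble and solve the 5×5 MNA system:
  V(n1)=3.439+5.036j  V(n2)=-27.02+3.571j  V(n3)=7.881+3.571j  V(n4)=4.316+2.360j
  i(V1)=-8.730-1.150j

2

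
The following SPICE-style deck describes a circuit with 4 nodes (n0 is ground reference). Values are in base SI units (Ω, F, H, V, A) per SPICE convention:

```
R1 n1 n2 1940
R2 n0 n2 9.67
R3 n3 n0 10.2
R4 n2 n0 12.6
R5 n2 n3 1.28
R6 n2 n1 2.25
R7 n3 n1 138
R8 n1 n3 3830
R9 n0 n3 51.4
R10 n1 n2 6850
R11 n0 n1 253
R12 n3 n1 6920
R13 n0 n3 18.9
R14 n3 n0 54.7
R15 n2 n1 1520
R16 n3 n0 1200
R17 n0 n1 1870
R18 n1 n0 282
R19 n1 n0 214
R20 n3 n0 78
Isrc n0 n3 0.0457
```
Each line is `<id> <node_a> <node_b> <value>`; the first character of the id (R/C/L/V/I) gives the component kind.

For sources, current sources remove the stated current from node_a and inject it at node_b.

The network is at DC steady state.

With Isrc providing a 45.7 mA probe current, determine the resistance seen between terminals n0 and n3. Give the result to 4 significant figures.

Element admittances at DC:
  Y(R1) = 0.0005155 S between n1,n2
  Y(R2) = 0.1034 S between n0,n2
  Y(R3) = 0.09804 S between n3,n0
  Y(R4) = 0.07937 S between n2,n0
  Y(R5) = 0.7812 S between n2,n3
  Y(R6) = 0.4444 S between n2,n1
  Y(R7) = 0.007246 S between n3,n1
  Y(R8) = 0.0002611 S between n1,n3
  Y(R9) = 0.01946 S between n0,n3
  Y(R10) = 0.0001460 S between n1,n2
  Y(R11) = 0.003953 S between n0,n1
  Y(R12) = 0.0001445 S between n3,n1
  Y(R13) = 0.05291 S between n0,n3
  Y(R14) = 0.01828 S between n3,n0
  Y(R15) = 0.0006579 S between n2,n1
  Y(R16) = 0.0008333 S between n3,n0
  Y(R17) = 0.0005348 S between n0,n1
  Y(R18) = 0.003546 S between n1,n0
  Y(R19) = 0.004673 S between n1,n0
  Y(R20) = 0.01282 S between n3,n0
  Isrc: injects 0.0457 A into n3 (from n0)
Assemble and solve the 3×3 MNA system:
  V(n1)=0.09974  V(n2)=0.1021  V(n3)=0.1274

R_eq = 2.787 Ω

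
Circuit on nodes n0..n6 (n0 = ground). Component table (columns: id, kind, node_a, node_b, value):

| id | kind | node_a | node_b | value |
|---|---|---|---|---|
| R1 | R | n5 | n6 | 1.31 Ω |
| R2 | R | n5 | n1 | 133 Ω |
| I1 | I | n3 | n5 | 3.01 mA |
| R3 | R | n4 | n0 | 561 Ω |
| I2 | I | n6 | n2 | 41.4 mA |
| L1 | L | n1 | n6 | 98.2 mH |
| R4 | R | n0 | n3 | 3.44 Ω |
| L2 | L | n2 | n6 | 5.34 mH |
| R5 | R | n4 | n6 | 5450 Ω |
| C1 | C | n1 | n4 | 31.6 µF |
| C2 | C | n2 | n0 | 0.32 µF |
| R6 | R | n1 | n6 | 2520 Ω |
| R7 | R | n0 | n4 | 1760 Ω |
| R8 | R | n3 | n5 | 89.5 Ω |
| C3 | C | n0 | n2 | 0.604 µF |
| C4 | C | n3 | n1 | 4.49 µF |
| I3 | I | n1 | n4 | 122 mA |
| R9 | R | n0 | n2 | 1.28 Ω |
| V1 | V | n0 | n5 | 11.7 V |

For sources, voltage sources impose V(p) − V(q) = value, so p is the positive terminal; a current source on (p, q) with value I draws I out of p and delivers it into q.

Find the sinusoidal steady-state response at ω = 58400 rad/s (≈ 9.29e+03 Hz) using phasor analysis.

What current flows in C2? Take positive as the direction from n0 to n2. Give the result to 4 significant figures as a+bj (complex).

Element admittances at ω=58400 rad/s:
  Y(R1) = 0.7634+0.000j S between n5,n6
  Y(R2) = 0.007519+0.000j S between n5,n1
  I1: injects 0.00301 A into n5 (from n3)
  Y(R3) = 0.001783+0.000j S between n4,n0
  I2: injects 0.0414 A into n2 (from n6)
  Y(L1) = 0.000-0.0001744j S between n1,n6
  Y(R4) = 0.2907+0.000j S between n0,n3
  Y(L2) = 0.000-0.003207j S between n2,n6
  Y(R5) = 0.0001835+0.000j S between n4,n6
  Y(C1) = 0.000+1.845j S between n1,n4
  Y(C2) = 0.000+0.01869j S between n2,n0
  Y(R6) = 0.0003968+0.000j S between n1,n6
  Y(R7) = 0.0005682+0.000j S between n0,n4
  Y(R8) = 0.01117+0.000j S between n3,n5
  Y(C3) = 0.000+0.03527j S between n0,n2
  Y(C4) = 0.000+0.2622j S between n3,n1
  I3: injects 0.122 A into n4 (from n1)
  Y(R9) = 0.7812+0.000j S between n0,n2
  V1: constraint V(n0)−V(n5) = 11.7
Assemble and solve the 7×7 MNA system:
  V(n1)=-0.7369+0.3278j  V(n2)=0.05568+0.04459j  V(n3)=-0.7317-0.004535j  V(n4)=-0.7373+0.2619j  V(n5)=-11.70+0.000j  V(n6)=-11.75-0.05181j
  i(V1)=-0.1734+0.03714j

0.0008333-0.001040j A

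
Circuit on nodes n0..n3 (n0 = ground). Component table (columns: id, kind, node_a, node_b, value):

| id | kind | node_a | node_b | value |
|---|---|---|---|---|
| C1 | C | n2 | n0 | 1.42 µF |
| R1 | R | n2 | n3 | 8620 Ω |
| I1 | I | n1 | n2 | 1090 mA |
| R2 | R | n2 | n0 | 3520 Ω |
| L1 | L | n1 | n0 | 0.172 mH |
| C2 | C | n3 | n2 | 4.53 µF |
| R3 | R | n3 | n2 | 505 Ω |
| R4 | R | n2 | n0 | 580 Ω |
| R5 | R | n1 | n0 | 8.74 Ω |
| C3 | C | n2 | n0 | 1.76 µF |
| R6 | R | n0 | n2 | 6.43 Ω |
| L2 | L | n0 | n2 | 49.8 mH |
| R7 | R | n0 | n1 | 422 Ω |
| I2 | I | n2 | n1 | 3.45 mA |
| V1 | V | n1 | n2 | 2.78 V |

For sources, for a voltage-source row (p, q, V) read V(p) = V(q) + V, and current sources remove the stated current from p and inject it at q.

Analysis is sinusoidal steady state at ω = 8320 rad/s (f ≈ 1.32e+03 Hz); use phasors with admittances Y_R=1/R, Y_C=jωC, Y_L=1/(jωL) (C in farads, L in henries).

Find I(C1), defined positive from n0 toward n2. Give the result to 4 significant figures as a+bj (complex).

Element admittances at ω=8320 rad/s:
  Y(C1) = 0.000+0.01181j S between n2,n0
  Y(R1) = 0.0001160+0.000j S between n2,n3
  I1: injects 1.09 A into n2 (from n1)
  Y(R2) = 0.0002841+0.000j S between n2,n0
  Y(L1) = 0.000-0.6988j S between n1,n0
  Y(C2) = 0.000+0.03769j S between n3,n2
  Y(R3) = 0.001980+0.000j S between n3,n2
  Y(R4) = 0.001724+0.000j S between n2,n0
  Y(R5) = 0.1144+0.000j S between n1,n0
  Y(C3) = 0.000+0.01464j S between n2,n0
  Y(R6) = 0.1555+0.000j S between n0,n2
  Y(L2) = 0.000-0.002414j S between n0,n2
  Y(R7) = 0.002370+0.000j S between n0,n1
  I2: injects 0.00345 A into n1 (from n2)
  V1: constraint V(n1)−V(n2) = 2.78
Assemble and solve the 4×4 MNA system:
  V(n1)=0.1414+0.5915j  V(n2)=-2.639+0.5915j  V(n3)=-2.639+0.5915j
  i(V1)=-1.516+0.02974j

0.006989+0.03117j A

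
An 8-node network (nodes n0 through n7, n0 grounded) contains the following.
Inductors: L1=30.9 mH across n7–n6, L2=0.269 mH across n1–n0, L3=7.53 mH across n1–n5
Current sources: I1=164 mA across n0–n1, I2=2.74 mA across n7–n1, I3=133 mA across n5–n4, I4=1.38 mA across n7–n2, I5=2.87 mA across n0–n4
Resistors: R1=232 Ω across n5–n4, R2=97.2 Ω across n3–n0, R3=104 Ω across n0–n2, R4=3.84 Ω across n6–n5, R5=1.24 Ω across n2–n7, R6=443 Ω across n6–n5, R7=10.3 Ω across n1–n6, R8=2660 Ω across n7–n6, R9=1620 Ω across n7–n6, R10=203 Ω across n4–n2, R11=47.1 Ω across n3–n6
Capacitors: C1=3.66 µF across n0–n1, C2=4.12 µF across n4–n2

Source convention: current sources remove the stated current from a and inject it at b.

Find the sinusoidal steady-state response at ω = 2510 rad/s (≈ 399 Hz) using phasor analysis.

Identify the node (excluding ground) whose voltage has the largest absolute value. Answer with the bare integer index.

4

Element admittances at ω=2510 rad/s:
  Y(L1) = 0.000-0.01289j S between n7,n6
  I1: injects 0.164 A into n1 (from n0)
  Y(R1) = 0.004310+0.000j S between n5,n4
  Y(R2) = 0.01029+0.000j S between n3,n0
  Y(R3) = 0.009615+0.000j S between n0,n2
  Y(C1) = 0.000+0.009187j S between n0,n1
  Y(R4) = 0.2604+0.000j S between n6,n5
  I2: injects 0.00274 A into n1 (from n7)
  Y(L2) = 0.000-1.481j S between n1,n0
  I3: injects 0.133 A into n4 (from n5)
  Y(L3) = 0.000-0.05291j S between n1,n5
  Y(R5) = 0.8065+0.000j S between n2,n7
  Y(R6) = 0.002257+0.000j S between n6,n5
  Y(R7) = 0.09709+0.000j S between n1,n6
  I4: injects 0.00138 A into n2 (from n7)
  Y(C2) = 0.000+0.01034j S between n4,n2
  Y(R8) = 0.0003759+0.000j S between n7,n6
  Y(R9) = 0.0006173+0.000j S between n7,n6
  Y(R10) = 0.004926+0.000j S between n4,n2
  Y(R11) = 0.02123+0.000j S between n3,n6
  I5: injects 0.00287 A into n4 (from n0)
Assemble and solve the 7×7 MNA system:
  V(n1)=0.02789+0.09260j  V(n2)=3.139+4.594j  V(n3)=0.03803-0.3033j  V(n4)=7.788-3.004j  V(n5)=-0.1925-0.5352j  V(n6)=0.05645-0.4503j  V(n7)=3.049+4.636j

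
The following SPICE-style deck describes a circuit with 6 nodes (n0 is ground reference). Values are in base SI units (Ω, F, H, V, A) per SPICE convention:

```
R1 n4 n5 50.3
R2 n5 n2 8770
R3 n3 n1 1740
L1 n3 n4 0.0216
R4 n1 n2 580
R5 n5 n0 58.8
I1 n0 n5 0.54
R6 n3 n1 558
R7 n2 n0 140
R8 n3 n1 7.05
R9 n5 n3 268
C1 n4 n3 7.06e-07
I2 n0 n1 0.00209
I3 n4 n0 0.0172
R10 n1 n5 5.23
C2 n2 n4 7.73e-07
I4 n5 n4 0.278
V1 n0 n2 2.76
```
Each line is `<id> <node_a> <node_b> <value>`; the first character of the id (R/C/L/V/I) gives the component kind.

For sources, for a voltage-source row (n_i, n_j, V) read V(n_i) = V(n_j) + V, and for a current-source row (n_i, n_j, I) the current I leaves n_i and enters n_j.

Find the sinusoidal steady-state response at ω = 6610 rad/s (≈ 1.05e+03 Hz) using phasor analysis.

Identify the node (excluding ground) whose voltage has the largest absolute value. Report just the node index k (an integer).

4

Apply KCL at each of the 5 non-ground nodes and solve the resulting linear system.
Node n1: branches {R3, R4, R6, R8, I2, R10} → V_1 = 22.59-9.572j
Node n2: branches {R2, R4, R7, C2, V1} → V_2 = -2.760+0.000j
Node n3: branches {R3, L1, R6, R8, R9, C1} → V_3 = 22.47-9.728j
Node n4: branches {R1, L1, C1, I3, C2, I4} → V_4 = 32.44-17.41j
Node n5: branches {R1, R2, R5, I1, R9, R10, I4} → V_5 = 22.89-9.540j
Source currents: i(V1)=-0.1553-0.1622j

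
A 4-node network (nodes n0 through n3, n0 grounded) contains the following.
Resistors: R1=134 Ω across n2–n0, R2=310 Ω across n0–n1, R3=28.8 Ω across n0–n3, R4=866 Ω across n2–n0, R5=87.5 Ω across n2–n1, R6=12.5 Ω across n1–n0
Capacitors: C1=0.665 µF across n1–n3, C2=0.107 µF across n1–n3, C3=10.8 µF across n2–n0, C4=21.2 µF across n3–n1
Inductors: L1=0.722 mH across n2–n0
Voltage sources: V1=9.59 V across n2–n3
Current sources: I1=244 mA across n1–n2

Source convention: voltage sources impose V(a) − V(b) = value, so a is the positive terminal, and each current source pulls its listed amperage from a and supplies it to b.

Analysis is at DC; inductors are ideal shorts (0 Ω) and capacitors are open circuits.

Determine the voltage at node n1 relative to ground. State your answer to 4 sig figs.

Element admittances at DC:
  Y(R1) = 0.007463 S between n2,n0
  Y(R2) = 0.003226 S between n0,n1
  Y(C1) = 0.000 S between n1,n3
  L1: short n2↔n0 (DC inductor)
  Y(C2) = 0.000 S between n1,n3
  Y(C3) = 0.000 S between n2,n0
  Y(R3) = 0.03472 S between n0,n3
  Y(C4) = 0.000 S between n3,n1
  Y(R4) = 0.001155 S between n2,n0
  Y(R5) = 0.01143 S between n2,n1
  Y(R6) = 0.08000 S between n1,n0
  V1: constraint V(n2)−V(n3) = 9.59
  I1: injects 0.244 A into n2 (from n1)
Assemble and solve the 5×5 MNA system:
  V(n1)=-2.578  V(n2)=0.000  V(n3)=-9.590
  i(L1)=0.5475  i(V1)=-0.3330

-2.578 V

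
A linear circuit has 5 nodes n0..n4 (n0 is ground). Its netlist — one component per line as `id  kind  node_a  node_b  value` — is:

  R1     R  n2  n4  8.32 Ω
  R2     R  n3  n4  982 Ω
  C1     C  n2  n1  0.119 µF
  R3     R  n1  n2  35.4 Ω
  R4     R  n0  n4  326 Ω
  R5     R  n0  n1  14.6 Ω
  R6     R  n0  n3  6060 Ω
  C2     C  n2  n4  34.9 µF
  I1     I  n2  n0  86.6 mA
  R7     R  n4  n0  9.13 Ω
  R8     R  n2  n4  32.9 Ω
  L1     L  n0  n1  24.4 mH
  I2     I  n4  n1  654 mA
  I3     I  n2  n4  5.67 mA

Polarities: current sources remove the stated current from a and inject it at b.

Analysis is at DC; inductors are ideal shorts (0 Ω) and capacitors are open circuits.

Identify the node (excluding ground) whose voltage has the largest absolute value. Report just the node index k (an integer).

4

Element admittances at DC:
  Y(R1) = 0.1202 S between n2,n4
  Y(R2) = 0.001018 S between n3,n4
  Y(C1) = 0.000 S between n2,n1
  Y(R3) = 0.02825 S between n1,n2
  Y(R4) = 0.003067 S between n0,n4
  Y(R5) = 0.06849 S between n0,n1
  Y(R6) = 0.0001650 S between n0,n3
  Y(C2) = 0.000 S between n2,n4
  I1: injects 0.0866 A into n0 (from n2)
  Y(R7) = 0.1095 S between n4,n0
  Y(R8) = 0.03040 S between n2,n4
  L1: short n0↔n1 (DC inductor)
  I2: injects 0.654 A into n1 (from n4)
  I3: injects 0.00567 A into n4 (from n2)
Assemble and solve the 5×5 MNA system:
  V(n1)=0.000  V(n2)=-4.994  V(n3)=-4.576  V(n4)=-5.318
  i(L1)=-0.5129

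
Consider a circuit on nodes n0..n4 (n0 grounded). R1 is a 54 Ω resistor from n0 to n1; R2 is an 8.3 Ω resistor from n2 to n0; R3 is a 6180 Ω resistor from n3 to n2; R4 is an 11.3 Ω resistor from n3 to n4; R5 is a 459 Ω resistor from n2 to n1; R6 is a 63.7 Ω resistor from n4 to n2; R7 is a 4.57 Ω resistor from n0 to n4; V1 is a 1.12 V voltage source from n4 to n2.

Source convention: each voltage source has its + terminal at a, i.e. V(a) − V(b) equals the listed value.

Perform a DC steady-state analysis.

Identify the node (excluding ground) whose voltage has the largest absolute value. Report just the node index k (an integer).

Apply KCL at each of the 4 non-ground nodes and solve the resulting linear system.
Node n1: branches {R1, R5} → V_1 = -0.07560
Node n2: branches {R2, R3, R5, R6, V1} → V_2 = -0.7182
Node n3: branches {R3, R4} → V_3 = 0.3998
Node n4: branches {R4, R6, R7, V1} → V_4 = 0.4018
Source currents: i(V1)=-0.1057

2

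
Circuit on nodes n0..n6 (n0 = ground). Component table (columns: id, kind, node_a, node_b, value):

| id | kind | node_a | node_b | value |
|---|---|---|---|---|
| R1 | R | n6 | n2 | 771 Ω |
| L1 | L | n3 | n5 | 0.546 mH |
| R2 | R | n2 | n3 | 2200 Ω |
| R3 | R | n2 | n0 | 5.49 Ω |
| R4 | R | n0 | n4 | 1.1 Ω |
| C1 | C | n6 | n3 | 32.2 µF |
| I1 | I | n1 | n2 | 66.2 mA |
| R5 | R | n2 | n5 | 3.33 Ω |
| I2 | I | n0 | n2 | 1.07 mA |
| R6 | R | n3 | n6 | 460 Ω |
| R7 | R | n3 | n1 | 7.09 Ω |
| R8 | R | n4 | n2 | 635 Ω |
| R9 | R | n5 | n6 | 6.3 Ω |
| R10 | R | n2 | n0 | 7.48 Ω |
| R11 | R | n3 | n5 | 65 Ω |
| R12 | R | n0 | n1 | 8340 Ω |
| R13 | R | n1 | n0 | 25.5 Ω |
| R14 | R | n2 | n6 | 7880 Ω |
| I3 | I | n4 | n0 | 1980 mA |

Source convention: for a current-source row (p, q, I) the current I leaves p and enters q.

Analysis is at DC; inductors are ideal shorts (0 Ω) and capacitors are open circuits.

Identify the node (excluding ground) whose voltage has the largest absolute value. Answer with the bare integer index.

4

Element admittances at DC:
  Y(R1) = 0.001297 S between n6,n2
  L1: short n3↔n5 (DC inductor)
  Y(R2) = 0.0004545 S between n2,n3
  Y(R3) = 0.1821 S between n2,n0
  Y(R4) = 0.9091 S between n0,n4
  Y(C1) = 0.000 S between n6,n3
  I1: injects 0.0662 A into n2 (from n1)
  Y(R5) = 0.3003 S between n2,n5
  I2: injects 0.00107 A into n2 (from n0)
  Y(R6) = 0.002174 S between n3,n6
  Y(R7) = 0.1410 S between n3,n1
  Y(R8) = 0.001575 S between n4,n2
  Y(R9) = 0.1587 S between n5,n6
  Y(R10) = 0.1337 S between n2,n0
  Y(R11) = 0.01538 S between n3,n5
  Y(R12) = 0.0001199 S between n0,n1
  Y(R13) = 0.03922 S between n1,n0
  Y(R14) = 0.0001269 S between n2,n6
  I3: injects 1.98 A into n0 (from n4)
Assemble and solve the 7×7 MNA system:
  V(n1)=-0.4539  V(n2)=0.04884  V(n3)=-0.1112  V(n4)=-2.174  V(n5)=-0.1112  V(n6)=-0.1098
  i(L1)=-0.04827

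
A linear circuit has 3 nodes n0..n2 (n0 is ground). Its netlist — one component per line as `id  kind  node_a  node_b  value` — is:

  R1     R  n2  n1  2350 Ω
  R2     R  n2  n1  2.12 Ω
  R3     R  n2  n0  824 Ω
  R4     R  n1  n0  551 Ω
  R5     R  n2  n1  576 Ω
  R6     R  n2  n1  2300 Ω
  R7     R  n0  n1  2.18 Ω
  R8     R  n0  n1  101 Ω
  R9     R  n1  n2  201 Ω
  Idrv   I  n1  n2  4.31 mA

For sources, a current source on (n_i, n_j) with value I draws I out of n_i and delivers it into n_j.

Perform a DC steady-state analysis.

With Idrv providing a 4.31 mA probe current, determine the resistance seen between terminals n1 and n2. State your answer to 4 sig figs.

Element admittances at DC:
  Y(R1) = 0.0004255 S between n2,n1
  Y(R2) = 0.4717 S between n2,n1
  Y(R3) = 0.001214 S between n2,n0
  Y(R4) = 0.001815 S between n1,n0
  Y(R5) = 0.001736 S between n2,n1
  Y(R6) = 0.0004348 S between n2,n1
  Y(R7) = 0.4587 S between n0,n1
  Y(R8) = 0.009901 S between n0,n1
  Y(R9) = 0.004975 S between n1,n2
  Idrv: injects 0.00431 A into n2 (from n1)
Assemble and solve the 2×2 MNA system:
  V(n1)=-2.308e-05  V(n2)=0.008947

R_eq = 2.081 Ω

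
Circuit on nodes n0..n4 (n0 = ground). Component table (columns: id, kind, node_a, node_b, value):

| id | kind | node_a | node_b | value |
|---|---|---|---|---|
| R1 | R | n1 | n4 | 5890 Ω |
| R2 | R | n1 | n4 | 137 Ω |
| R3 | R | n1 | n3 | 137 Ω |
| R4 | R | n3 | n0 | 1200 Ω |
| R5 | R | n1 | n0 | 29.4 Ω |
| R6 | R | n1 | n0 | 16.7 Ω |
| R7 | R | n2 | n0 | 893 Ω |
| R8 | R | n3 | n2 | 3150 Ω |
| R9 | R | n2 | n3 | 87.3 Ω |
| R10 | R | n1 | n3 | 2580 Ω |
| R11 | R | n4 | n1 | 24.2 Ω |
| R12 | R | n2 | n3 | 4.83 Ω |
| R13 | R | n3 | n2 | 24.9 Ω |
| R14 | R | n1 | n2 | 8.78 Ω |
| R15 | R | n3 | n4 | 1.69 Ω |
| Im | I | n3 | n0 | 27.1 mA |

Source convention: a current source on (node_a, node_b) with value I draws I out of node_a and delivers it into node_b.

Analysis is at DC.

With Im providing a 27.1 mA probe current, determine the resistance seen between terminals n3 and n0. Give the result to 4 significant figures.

R_eq = 17.69 Ω

Apply KCL at each of the 4 non-ground nodes and solve the resulting linear system.
Node n1: branches {R1, R2, R3, R5, R6, R10, R11, R14} → V_1 = -0.2794
Node n2: branches {R7, R8, R9, R12, R13, R14} → V_2 = -0.4171
Node n3: branches {R3, R4, R8, R9, R10, R12, R13, R15, Im} → V_3 = -0.4794
Node n4: branches {R1, R2, R11, R15} → V_4 = -0.4642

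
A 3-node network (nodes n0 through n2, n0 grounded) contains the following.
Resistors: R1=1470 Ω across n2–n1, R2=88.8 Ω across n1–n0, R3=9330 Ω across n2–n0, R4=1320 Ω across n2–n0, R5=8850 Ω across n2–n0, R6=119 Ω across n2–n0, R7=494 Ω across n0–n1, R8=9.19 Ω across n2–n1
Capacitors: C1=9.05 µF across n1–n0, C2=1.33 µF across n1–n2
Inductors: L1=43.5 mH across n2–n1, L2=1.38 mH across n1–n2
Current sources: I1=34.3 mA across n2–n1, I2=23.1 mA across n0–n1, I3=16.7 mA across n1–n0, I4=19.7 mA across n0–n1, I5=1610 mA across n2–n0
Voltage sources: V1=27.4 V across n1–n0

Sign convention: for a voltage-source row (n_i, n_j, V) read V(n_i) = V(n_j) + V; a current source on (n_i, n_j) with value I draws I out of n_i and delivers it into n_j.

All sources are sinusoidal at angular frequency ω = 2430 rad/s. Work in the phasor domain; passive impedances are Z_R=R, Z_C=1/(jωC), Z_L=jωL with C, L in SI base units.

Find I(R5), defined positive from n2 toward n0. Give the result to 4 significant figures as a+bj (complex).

Apply KCL at each of the 2 non-ground nodes and solve the resulting linear system.
Node n1: branches {R1, C1, R2, C2, L1, L2, I1, I2, I3, R7, I4, R8, V1} → V_1 = 27.40+0.000j
Node n2: branches {R1, C2, L1, R3, R4, L2, R5, R6, I1, I5, R8} → V_2 = 25.28-5.419j
Source currents: i(V1)=-2.185-0.5517j

0.002857-0.0006123j A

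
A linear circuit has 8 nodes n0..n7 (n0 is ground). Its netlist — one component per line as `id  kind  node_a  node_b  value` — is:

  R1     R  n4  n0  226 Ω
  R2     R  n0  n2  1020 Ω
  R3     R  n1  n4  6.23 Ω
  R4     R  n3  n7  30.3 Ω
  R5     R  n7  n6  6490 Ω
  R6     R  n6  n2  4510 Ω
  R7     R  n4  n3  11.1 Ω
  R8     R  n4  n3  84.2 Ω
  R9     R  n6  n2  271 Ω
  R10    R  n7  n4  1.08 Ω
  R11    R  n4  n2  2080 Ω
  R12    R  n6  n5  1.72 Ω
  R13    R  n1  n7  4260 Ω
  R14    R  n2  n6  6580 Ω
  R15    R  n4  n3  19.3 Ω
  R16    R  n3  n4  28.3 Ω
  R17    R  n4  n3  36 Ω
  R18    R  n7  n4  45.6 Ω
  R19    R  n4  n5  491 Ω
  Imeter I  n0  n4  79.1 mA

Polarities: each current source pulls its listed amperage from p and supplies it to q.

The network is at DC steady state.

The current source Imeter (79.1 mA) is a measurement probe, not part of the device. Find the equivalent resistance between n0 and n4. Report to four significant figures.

Element admittances at DC:
  Y(R1) = 0.004425 S between n4,n0
  Y(R2) = 0.0009804 S between n0,n2
  Y(R3) = 0.1605 S between n1,n4
  Y(R4) = 0.03300 S between n3,n7
  Y(R5) = 0.0001541 S between n7,n6
  Y(R6) = 0.0002217 S between n6,n2
  Y(R7) = 0.09009 S between n4,n3
  Y(R8) = 0.01188 S between n4,n3
  Y(R9) = 0.003690 S between n6,n2
  Y(R10) = 0.9259 S between n7,n4
  Y(R11) = 0.0004808 S between n4,n2
  Y(R12) = 0.5814 S between n6,n5
  Y(R13) = 0.0002347 S between n1,n7
  Y(R14) = 0.0001520 S between n2,n6
  Y(R15) = 0.05181 S between n4,n3
  Y(R16) = 0.03534 S between n3,n4
  Y(R17) = 0.02778 S between n4,n3
  Y(R18) = 0.02193 S between n7,n4
  Y(R19) = 0.002037 S between n4,n5
  Imeter: injects 0.0791 A into n4 (from n0)
Assemble and solve the 7×7 MNA system:
  V(n1)=15.60  V(n2)=10.29  V(n3)=15.60  V(n4)=15.60  V(n5)=12.16  V(n6)=12.14  V(n7)=15.60

R_eq = 197.2 Ω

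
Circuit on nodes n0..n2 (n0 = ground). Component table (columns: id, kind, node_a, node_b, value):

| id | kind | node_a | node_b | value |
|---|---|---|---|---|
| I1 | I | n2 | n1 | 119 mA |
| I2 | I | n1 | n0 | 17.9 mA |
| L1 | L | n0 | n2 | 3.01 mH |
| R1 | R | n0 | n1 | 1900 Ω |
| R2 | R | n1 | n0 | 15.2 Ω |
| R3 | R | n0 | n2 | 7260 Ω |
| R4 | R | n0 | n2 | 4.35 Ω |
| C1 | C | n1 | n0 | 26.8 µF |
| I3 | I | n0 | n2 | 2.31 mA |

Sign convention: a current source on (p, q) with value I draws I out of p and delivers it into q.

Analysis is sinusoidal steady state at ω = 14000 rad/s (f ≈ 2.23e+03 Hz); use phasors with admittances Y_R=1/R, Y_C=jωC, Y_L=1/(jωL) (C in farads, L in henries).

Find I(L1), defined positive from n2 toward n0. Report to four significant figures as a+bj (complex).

Element admittances at ω=14000 rad/s:
  I1: injects 0.119 A into n1 (from n2)
  I2: injects 0.0179 A into n0 (from n1)
  Y(L1) = 0.000-0.02373j S between n0,n2
  Y(R1) = 0.0005263+0.000j S between n0,n1
  Y(R2) = 0.06579+0.000j S between n1,n0
  Y(R3) = 0.0001377+0.000j S between n0,n2
  Y(R4) = 0.2299+0.000j S between n0,n2
  Y(C1) = 0.000+0.3752j S between n1,n0
  I3: injects 0.00231 A into n2 (from n0)
Assemble and solve the 2×2 MNA system:
  V(n1)=0.04618-0.2613j  V(n2)=-0.5020-0.05178j

-0.001229+0.01191j A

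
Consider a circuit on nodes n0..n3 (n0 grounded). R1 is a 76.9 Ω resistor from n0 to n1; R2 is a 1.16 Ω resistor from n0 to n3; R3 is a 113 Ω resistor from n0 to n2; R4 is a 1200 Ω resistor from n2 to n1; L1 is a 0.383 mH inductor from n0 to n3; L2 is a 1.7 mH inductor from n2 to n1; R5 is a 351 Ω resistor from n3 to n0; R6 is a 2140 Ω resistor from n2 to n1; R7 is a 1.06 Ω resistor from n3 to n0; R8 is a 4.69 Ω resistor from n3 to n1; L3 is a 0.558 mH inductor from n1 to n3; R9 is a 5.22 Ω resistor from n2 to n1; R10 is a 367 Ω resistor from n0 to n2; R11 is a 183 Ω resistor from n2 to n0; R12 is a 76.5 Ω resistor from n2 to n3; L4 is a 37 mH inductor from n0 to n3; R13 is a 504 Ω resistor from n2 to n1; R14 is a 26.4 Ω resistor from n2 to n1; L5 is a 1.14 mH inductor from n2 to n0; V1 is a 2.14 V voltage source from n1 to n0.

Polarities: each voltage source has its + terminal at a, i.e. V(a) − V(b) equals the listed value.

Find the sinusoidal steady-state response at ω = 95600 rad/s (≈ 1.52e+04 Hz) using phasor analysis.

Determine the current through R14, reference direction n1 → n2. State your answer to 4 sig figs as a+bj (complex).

0.008973-0.002280j A

Element admittances at ω=95600 rad/s:
  Y(R1) = 0.01300+0.000j S between n0,n1
  Y(R2) = 0.8621+0.000j S between n0,n3
  Y(R3) = 0.008850+0.000j S between n0,n2
  Y(R4) = 0.0008333+0.000j S between n2,n1
  Y(L1) = 0.000-0.02731j S between n0,n3
  Y(L2) = 0.000-0.006153j S between n2,n1
  Y(R5) = 0.002849+0.000j S between n3,n0
  Y(R6) = 0.0004673+0.000j S between n2,n1
  Y(R7) = 0.9434+0.000j S between n3,n0
  Y(R8) = 0.2132+0.000j S between n3,n1
  Y(L3) = 0.000-0.01875j S between n1,n3
  Y(R9) = 0.1916+0.000j S between n2,n1
  Y(R10) = 0.002725+0.000j S between n0,n2
  Y(R11) = 0.005464+0.000j S between n2,n0
  Y(R12) = 0.01307+0.000j S between n2,n3
  Y(L4) = 0.000-0.0002827j S between n0,n3
  Y(R13) = 0.001984+0.000j S between n2,n1
  Y(R14) = 0.03788+0.000j S between n2,n1
  Y(L5) = 0.000-0.009176j S between n2,n0
  V1: constraint V(n1)−V(n0) = 2.14
Assemble and solve the 4×4 MNA system:
  V(n1)=2.140+0.000j  V(n2)=1.903+0.06020j  V(n3)=0.2368-0.01394j
  i(V1)=-0.4886+0.04817j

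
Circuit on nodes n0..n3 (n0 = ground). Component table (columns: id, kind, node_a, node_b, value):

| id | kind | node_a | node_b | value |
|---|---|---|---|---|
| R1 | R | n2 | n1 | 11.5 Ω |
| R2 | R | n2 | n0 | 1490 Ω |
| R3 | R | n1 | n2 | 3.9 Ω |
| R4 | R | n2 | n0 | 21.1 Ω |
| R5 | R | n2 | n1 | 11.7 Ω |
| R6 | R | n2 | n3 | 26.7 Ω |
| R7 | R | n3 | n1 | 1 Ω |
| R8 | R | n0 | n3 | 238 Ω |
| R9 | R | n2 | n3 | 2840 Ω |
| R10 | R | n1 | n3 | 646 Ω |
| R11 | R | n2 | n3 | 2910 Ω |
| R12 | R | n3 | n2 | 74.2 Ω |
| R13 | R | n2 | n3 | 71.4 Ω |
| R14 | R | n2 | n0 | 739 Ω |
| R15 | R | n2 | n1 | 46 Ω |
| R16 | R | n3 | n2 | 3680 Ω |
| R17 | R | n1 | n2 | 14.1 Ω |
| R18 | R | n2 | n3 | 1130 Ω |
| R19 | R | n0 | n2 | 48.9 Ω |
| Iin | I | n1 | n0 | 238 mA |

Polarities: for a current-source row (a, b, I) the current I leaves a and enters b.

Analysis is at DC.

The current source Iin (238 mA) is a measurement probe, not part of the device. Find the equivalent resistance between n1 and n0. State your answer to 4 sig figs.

MNA unknowns: 3 node voltages V₁..V_3
R1: Y=0.08696 on G[2,1]
R2: Y=0.0006711 on G[2,0]
R3: Y=0.2564 on G[1,2]
R4: Y=0.04739 on G[2,0]
R5: Y=0.08547 on G[2,1]
R6: Y=0.03745 on G[2,3]
R7: Y=1.000 on G[3,1]
R8: Y=0.004202 on G[0,3]
R9: Y=0.0003521 on G[2,3]
R10: Y=0.001548 on G[1,3]
R11: Y=0.0003436 on G[2,3]
R12: Y=0.01348 on G[3,2]
R13: Y=0.01401 on G[2,3]
R14: Y=0.001353 on G[2,0]
R15: Y=0.02174 on G[2,1]
R16: Y=0.0002717 on G[3,2]
R17: Y=0.07092 on G[1,2]
R18: Y=0.0008850 on G[2,3]
R19: Y=0.02045 on G[0,2]
Iin: z[1]−=0.238, z[0]+=0.238
solve → V1=-3.577, V2=-3.194, V3=-3.539

R_eq = 15.03 Ω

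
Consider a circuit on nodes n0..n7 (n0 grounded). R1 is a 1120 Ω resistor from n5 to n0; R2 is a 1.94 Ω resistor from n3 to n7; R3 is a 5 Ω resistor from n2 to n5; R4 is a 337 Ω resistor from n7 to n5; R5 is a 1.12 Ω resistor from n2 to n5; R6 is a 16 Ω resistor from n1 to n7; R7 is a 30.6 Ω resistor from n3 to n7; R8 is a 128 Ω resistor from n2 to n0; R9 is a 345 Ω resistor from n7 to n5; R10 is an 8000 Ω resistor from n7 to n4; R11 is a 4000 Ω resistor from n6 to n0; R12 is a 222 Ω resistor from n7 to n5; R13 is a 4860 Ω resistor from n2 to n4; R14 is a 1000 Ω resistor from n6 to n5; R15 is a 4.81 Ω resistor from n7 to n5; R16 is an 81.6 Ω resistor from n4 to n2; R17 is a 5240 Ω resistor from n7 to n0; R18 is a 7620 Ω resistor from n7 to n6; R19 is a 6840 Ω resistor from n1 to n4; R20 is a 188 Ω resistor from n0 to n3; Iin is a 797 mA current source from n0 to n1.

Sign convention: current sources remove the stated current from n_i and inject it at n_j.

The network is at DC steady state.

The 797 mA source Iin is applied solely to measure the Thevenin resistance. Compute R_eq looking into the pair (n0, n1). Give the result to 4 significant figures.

R_eq = 87.53 Ω

Element admittances at DC:
  Y(R1) = 0.0008929 S between n5,n0
  Y(R2) = 0.5155 S between n3,n7
  Y(R3) = 0.2000 S between n2,n5
  Y(R4) = 0.002967 S between n7,n5
  Y(R5) = 0.8929 S between n2,n5
  Y(R6) = 0.06250 S between n1,n7
  Y(R7) = 0.03268 S between n3,n7
  Y(R8) = 0.007812 S between n2,n0
  Y(R9) = 0.002899 S between n7,n5
  Y(R10) = 0.0001250 S between n7,n4
  Y(R11) = 0.0002500 S between n6,n0
  Y(R12) = 0.004505 S between n7,n5
  Y(R13) = 0.0002058 S between n2,n4
  Y(R14) = 0.001000 S between n6,n5
  Y(R15) = 0.2079 S between n7,n5
  Y(R16) = 0.01225 S between n4,n2
  Y(R17) = 0.0001908 S between n7,n0
  Y(R18) = 0.0001312 S between n7,n6
  Y(R19) = 0.0001462 S between n1,n4
  Y(R20) = 0.005319 S between n0,n3
  Iin: injects 0.797 A into n1 (from n0)
Assemble and solve the 7×7 MNA system:
  V(n1)=69.76  V(n2)=54.45  V(n3)=56.49  V(n4)=54.65  V(n5)=54.84  V(n6)=45.12  V(n7)=57.04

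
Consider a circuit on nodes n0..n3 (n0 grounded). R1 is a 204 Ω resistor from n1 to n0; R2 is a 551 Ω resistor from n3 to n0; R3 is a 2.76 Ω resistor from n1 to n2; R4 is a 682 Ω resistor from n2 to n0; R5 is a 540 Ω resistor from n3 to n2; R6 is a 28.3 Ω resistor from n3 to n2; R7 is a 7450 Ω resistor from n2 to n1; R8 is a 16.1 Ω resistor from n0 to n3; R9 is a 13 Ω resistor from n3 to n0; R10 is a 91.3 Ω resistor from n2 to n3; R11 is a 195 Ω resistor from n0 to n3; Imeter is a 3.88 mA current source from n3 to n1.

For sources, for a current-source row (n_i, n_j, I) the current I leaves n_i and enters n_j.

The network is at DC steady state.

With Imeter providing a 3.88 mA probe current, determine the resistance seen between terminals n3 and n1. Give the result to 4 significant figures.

Element admittances at DC:
  Y(R1) = 0.004902 S between n1,n0
  Y(R2) = 0.001815 S between n3,n0
  Y(R3) = 0.3623 S between n1,n2
  Y(R4) = 0.001466 S between n2,n0
  Y(R5) = 0.001852 S between n3,n2
  Y(R6) = 0.03534 S between n3,n2
  Y(R7) = 0.0001342 S between n2,n1
  Y(R8) = 0.06211 S between n0,n3
  Y(R9) = 0.07692 S between n3,n0
  Y(R10) = 0.01095 S between n2,n3
  Y(R11) = 0.005128 S between n0,n3
  Imeter: injects 0.00388 A into n1 (from n3)
Assemble and solve the 3×3 MNA system:
  V(n1)=0.07709  V(n2)=0.06743  V(n3)=-0.003266

R_eq = 20.71 Ω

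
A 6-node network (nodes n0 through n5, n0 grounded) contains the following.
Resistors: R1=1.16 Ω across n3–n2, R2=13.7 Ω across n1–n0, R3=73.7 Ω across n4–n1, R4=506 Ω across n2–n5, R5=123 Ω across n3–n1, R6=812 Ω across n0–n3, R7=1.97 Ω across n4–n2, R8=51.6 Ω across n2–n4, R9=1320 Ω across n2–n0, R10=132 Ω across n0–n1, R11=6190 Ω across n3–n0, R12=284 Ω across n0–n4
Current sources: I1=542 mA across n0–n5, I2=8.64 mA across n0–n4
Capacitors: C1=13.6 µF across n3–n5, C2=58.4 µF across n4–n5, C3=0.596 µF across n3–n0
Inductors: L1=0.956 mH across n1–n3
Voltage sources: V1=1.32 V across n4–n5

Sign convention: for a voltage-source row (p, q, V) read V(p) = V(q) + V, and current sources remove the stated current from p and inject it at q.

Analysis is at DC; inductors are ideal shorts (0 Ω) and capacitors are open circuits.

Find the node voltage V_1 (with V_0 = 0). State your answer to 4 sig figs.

6.317 V

MNA unknowns: 5 node voltages V₁..V_5 plus 2 source currents (L1, V1)
R1: Y=0.8621 on G[3,2]
R2: Y=0.07299 on G[1,0]
R3: Y=0.01357 on G[4,1]
I1: z[0]−=0.542, z[5]+=0.542
R4: Y=0.001976 on G[2,5]
R5: Y=0.008130 on G[3,1]
R6: Y=0.001232 on G[0,3]
C1: Y=0.000 on G[3,5]
R7: Y=0.5076 on G[4,2]
L1: row V1−V3=0, i_L1 at 1,3
R8: Y=0.01938 on G[2,4]
R9: Y=0.0007576 on G[2,0]
C2: Y=0.000 on G[4,5]
R10: Y=0.007576 on G[0,1]
R11: Y=0.0001616 on G[3,0]
R12: Y=0.003521 on G[0,4]
I2: z[0]−=0.00864, z[4]+=0.00864
C3: Y=0.000 on G[3,0]
V1: row V4−V5=1.32, i_V1 at 4,5
solve → V1=6.317, V2=6.894, V3=6.317, V4=7.848, V5=6.528
aux → i_L1=-0.4882, i_V1=-0.5427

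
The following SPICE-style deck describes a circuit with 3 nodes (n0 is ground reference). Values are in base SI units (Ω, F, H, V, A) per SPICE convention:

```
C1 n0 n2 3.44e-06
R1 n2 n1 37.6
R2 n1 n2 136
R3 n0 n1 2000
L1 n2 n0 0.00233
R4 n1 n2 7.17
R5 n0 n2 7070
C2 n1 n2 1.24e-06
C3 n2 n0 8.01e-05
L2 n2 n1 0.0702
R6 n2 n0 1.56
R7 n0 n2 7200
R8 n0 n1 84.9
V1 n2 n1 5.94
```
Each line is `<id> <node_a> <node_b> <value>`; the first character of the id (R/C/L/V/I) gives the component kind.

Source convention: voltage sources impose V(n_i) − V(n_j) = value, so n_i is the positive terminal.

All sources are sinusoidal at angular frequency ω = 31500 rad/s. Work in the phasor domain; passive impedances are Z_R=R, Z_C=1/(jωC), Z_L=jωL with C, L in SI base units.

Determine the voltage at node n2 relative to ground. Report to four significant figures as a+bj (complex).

0.006547-0.02623j V

MNA unknowns: 2 node voltages V₁..V_2 plus 1 source current (V1)
C1: Y=0.000+0.1084j on G[0,2]
R1: Y=0.02660+0.000j on G[2,1]
R2: Y=0.007353+0.000j on G[1,2]
R3: Y=0.0005000+0.000j on G[0,1]
L1: Y=0.000-0.01362j on G[2,0]
R4: Y=0.1395+0.000j on G[1,2]
R5: Y=0.0001414+0.000j on G[0,2]
C2: Y=0.000+0.03906j on G[1,2]
C3: Y=0.000+2.523j on G[2,0]
L2: Y=0.000-0.0004522j on G[2,1]
R6: Y=0.6410+0.000j on G[2,0]
R7: Y=0.0001389+0.000j on G[0,2]
R8: Y=0.01178+0.000j on G[0,1]
V1: row V2−V1=5.94, i_V1 at 2,1
solve → V1=-5.933-0.02623j, V2=0.006547-0.02623j
aux → i_V1=-1.103-0.2297j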